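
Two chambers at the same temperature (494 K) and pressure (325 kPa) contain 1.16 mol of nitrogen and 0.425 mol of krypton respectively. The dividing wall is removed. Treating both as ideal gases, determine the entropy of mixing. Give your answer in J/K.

Mole fractions: x_A = 1.16/1.58 = 0.732, x_B = 0.268.
ΔS_mix = −R(n_A ln x_A + n_B ln x_B) = −8.314 × (1.16 ln 0.732 + 0.425 ln 0.268) = 7.66 J/K.

ΔS_mix = 7.66 J/K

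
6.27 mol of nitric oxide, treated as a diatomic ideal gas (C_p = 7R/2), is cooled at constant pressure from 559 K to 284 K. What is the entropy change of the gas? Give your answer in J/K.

ΔS = -124 J/K

At constant pressure, ΔS = nC_p ln(T₂/T₁) with C_p = 7R/2 = 29.1 J mol⁻¹ K⁻¹.
ΔS = 6.27 × 29.1 × ln(284/559) = -124 J/K.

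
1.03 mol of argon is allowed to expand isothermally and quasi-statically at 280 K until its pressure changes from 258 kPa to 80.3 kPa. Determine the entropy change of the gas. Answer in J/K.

For an isothermal ideal gas ΔS_gas = nR ln(P₁/P₂) = 1.03 × 8.314 × ln(258/80.3) = 10 J/K.

ΔS_gas = 10 J/K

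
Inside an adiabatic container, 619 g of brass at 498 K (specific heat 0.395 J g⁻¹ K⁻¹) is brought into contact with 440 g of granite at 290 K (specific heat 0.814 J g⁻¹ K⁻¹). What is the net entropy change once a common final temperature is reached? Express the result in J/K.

ΔS_total = 21.7 J/K

Energy balance: T_f = (m₁c₁T₁ + m₂c₂T₂)/(m₁c₁ + m₂c₂) = 374.39 K.
ΔS₁ = m₁c₁ ln(T_f/T₁) = 244.505 × ln(374.39/498) = -69.76 J/K.
ΔS₂ = m₂c₂ ln(T_f/T₂) = 358.16 × ln(374.39/290) = 91.48 J/K.
ΔS_total = -69.76 + 91.48 = 21.7 J/K.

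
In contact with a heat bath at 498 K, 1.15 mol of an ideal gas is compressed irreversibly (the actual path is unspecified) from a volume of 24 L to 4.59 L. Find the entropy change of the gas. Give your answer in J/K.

ΔS_gas = -15.8 J/K

Entropy is a state function, so ΔS_gas depends only on the end states.
For an isothermal ideal gas ΔS_gas = nR ln(V₂/V₁) = 1.15 × 8.314 × ln(4.59/24) = -15.8 J/K.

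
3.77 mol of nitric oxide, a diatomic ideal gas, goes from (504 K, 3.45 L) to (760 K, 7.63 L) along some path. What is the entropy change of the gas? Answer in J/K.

ΔS = 57.1 J/K

Entropy is a state function: ΔS = nC_V ln(T₂/T₁) + nR ln(V₂/V₁), with C_V = 5R/2 = 20.79 J mol⁻¹ K⁻¹ for a diatomic ideal gas.
ΔS = 3.77 × [20.79 × ln(760/504) + 8.314 × ln(7.63/3.45)] = 57.1 J/K.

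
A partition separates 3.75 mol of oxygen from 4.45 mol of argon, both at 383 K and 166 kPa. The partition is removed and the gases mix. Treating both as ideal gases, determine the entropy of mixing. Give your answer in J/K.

ΔS_mix = 47 J/K

Mole fractions: x_A = 3.75/8.2 = 0.457, x_B = 0.543.
ΔS_mix = −R(n_A ln x_A + n_B ln x_B) = −8.314 × (3.75 ln 0.457 + 4.45 ln 0.543) = 47 J/K.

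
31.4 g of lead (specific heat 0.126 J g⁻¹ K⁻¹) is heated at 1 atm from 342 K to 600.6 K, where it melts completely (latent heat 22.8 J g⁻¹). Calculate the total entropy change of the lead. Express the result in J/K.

ΔS = 3.42 J/K

Warming step: ΔS₁ = m c ln(T_tr/T_i) = 31.4 × 0.126 × ln(600.6/342) = 2.228 J/K.
Phase change: ΔS₂ = +mL/T_tr = 31.4 × 22.8 / 600.6 = 1.192 J/K.
ΔS_total = (2.228) + (1.192) = 3.42 J/K.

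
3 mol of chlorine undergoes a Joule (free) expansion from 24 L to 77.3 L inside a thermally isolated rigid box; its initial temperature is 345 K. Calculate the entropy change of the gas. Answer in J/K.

ΔS_gas = 29.2 J/K

No heat is exchanged and no work is done, so the ideal-gas temperature stays constant.
Entropy is a state function; using a reversible isothermal path, ΔS_gas = nR ln(V₂/V₁) = 3 × 8.314 × ln(77.3/24) = 29.2 J/K.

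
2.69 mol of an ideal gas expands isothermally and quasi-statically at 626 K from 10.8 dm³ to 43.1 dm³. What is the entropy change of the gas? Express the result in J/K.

For an isothermal ideal gas ΔS_gas = nR ln(V₂/V₁) = 2.69 × 8.314 × ln(43.1/10.8) = 31 J/K.

ΔS_gas = 31 J/K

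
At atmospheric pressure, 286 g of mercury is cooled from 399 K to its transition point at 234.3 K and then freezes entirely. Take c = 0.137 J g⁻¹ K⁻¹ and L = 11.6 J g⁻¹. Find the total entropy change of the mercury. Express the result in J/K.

Cooling step: ΔS₁ = m c ln(T_tr/T_i) = 286 × 0.137 × ln(234.3/399) = -20.86 J/K.
Phase change: ΔS₂ = −mL/T_tr = −286 × 11.6 / 234.3 = -14.16 J/K.
ΔS_total = (-20.86) + (-14.16) = -35 J/K.

ΔS = -35 J/K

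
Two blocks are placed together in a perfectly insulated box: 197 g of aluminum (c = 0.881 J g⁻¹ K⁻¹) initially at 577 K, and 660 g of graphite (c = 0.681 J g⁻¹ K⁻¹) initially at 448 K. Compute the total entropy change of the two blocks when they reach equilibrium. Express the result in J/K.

Energy balance: T_f = (m₁c₁T₁ + m₂c₂T₂)/(m₁c₁ + m₂c₂) = 483.94 K.
ΔS₁ = m₁c₁ ln(T_f/T₁) = 173.557 × ln(483.94/577) = -30.53 J/K.
ΔS₂ = m₂c₂ ln(T_f/T₂) = 449.46 × ln(483.94/448) = 34.68 J/K.
ΔS_total = -30.53 + 34.68 = 4.15 J/K.

ΔS_total = 4.15 J/K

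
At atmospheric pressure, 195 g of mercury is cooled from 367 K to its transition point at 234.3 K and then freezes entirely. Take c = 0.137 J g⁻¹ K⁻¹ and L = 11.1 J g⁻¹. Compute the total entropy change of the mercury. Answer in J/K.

ΔS = -21.2 J/K

Cooling step: ΔS₁ = m c ln(T_tr/T_i) = 195 × 0.137 × ln(234.3/367) = -11.99 J/K.
Phase change: ΔS₂ = −mL/T_tr = −195 × 11.1 / 234.3 = -9.238 J/K.
ΔS_total = (-11.99) + (-9.238) = -21.2 J/K.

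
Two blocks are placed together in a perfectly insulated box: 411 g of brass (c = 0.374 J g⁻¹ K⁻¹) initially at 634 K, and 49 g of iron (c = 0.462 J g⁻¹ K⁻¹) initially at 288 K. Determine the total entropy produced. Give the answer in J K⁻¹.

ΔS_total = 5.05 J/K

Energy balance: T_f = (m₁c₁T₁ + m₂c₂T₂)/(m₁c₁ + m₂c₂) = 589.58 K.
ΔS₁ = m₁c₁ ln(T_f/T₁) = 153.714 × ln(589.58/634) = -11.1644 J/K.
ΔS₂ = m₂c₂ ln(T_f/T₂) = 22.638 × ln(589.58/288) = 16.2192 J/K.
ΔS_total = -11.1644 + 16.2192 = 5.05 J/K.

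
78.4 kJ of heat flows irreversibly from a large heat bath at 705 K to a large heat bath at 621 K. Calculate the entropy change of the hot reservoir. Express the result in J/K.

ΔS_hot = -111 J/K

The hot reservoir loses heat Q, so ΔS_hot = −Q/T_H = −78400/705 = -111 J/K.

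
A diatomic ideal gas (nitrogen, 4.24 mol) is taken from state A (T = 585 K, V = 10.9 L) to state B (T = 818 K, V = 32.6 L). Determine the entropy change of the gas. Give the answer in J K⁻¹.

ΔS = 68.2 J/K

Entropy is a state function: ΔS = nC_V ln(T₂/T₁) + nR ln(V₂/V₁), with C_V = 5R/2 = 20.79 J mol⁻¹ K⁻¹ for a diatomic ideal gas.
ΔS = 4.24 × [20.79 × ln(818/585) + 8.314 × ln(32.6/10.9)] = 68.2 J/K.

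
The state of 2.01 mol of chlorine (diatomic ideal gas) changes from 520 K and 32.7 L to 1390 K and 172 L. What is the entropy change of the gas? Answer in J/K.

ΔS = 68.8 J/K

Entropy is a state function: ΔS = nC_V ln(T₂/T₁) + nR ln(V₂/V₁), with C_V = 5R/2 = 20.79 J mol⁻¹ K⁻¹ for a diatomic ideal gas.
ΔS = 2.01 × [20.79 × ln(1390/520) + 8.314 × ln(172/32.7)] = 68.8 J/K.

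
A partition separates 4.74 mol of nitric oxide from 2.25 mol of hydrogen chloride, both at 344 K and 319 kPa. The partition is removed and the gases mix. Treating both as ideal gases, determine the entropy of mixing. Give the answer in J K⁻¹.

ΔS_mix = 36.5 J/K

Mole fractions: x_A = 4.74/6.99 = 0.678, x_B = 0.322.
ΔS_mix = −R(n_A ln x_A + n_B ln x_B) = −8.314 × (4.74 ln 0.678 + 2.25 ln 0.322) = 36.5 J/K.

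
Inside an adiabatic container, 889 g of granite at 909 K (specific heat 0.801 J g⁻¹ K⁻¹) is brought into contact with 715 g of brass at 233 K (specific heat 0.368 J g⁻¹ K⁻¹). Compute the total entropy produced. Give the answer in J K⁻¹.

ΔS_total = 140 J/K

Energy balance: T_f = (m₁c₁T₁ + m₂c₂T₂)/(m₁c₁ + m₂c₂) = 726.61 K.
ΔS₁ = m₁c₁ ln(T_f/T₁) = 712.089 × ln(726.61/909) = -159.5 J/K.
ΔS₂ = m₂c₂ ln(T_f/T₂) = 263.12 × ln(726.61/233) = 299.3 J/K.
ΔS_total = -159.5 + 299.3 = 140 J/K.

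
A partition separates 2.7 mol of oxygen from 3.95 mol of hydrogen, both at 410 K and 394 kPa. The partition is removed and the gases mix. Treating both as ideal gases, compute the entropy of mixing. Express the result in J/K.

Mole fractions: x_A = 2.7/6.65 = 0.406, x_B = 0.594.
ΔS_mix = −R(n_A ln x_A + n_B ln x_B) = −8.314 × (2.7 ln 0.406 + 3.95 ln 0.594) = 37.3 J/K.

ΔS_mix = 37.3 J/K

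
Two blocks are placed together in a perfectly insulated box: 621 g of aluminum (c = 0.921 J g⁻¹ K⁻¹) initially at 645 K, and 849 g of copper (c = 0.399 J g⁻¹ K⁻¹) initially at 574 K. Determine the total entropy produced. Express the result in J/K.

Energy balance: T_f = (m₁c₁T₁ + m₂c₂T₂)/(m₁c₁ + m₂c₂) = 618.59 K.
ΔS₁ = m₁c₁ ln(T_f/T₁) = 571.941 × ln(618.59/645) = -23.91 J/K.
ΔS₂ = m₂c₂ ln(T_f/T₂) = 338.751 × ln(618.59/574) = 25.34 J/K.
ΔS_total = -23.91 + 25.34 = 1.43 J/K.

ΔS_total = 1.43 J/K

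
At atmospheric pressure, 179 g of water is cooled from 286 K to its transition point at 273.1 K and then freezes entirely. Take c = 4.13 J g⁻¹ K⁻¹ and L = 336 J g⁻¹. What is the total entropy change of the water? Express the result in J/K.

ΔS = -254 J/K

Cooling step: ΔS₁ = m c ln(T_tr/T_i) = 179 × 4.13 × ln(273.1/286) = -34.12 J/K.
Phase change: ΔS₂ = −mL/T_tr = −179 × 336 / 273.1 = -220.2 J/K.
ΔS_total = (-34.12) + (-220.2) = -254 J/K.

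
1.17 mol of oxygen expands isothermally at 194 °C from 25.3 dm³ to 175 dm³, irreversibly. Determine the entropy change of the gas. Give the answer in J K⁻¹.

Entropy is a state function, so ΔS_gas depends only on the end states.
For an isothermal ideal gas ΔS_gas = nR ln(V₂/V₁) = 1.17 × 8.314 × ln(175/25.3) = 18.8 J/K.

ΔS_gas = 18.8 J/K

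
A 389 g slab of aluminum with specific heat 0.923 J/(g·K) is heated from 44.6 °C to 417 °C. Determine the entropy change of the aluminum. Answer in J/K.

In kelvin: T₁ = 317.75 K, T₂ = 690.15 K. ΔS = ∫dQ_rev/T = m c ln(T₂/T₁) = 389 × 0.923 × ln(690.15/317.75) = 278 J/K.

ΔS = 278 J/K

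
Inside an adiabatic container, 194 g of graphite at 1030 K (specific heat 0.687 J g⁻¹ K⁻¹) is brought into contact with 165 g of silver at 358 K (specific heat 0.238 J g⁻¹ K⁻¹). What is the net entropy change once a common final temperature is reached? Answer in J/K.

Energy balance: T_f = (m₁c₁T₁ + m₂c₂T₂)/(m₁c₁ + m₂c₂) = 877.06 K.
ΔS₁ = m₁c₁ ln(T_f/T₁) = 133.278 × ln(877.06/1030) = -21.42 J/K.
ΔS₂ = m₂c₂ ln(T_f/T₂) = 39.27 × ln(877.06/358) = 35.19 J/K.
ΔS_total = -21.42 + 35.19 = 13.8 J/K.

ΔS_total = 13.8 J/K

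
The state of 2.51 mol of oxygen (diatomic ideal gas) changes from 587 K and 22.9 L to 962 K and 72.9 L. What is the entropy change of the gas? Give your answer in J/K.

ΔS = 49.9 J/K

Entropy is a state function: ΔS = nC_V ln(T₂/T₁) + nR ln(V₂/V₁), with C_V = 5R/2 = 20.79 J mol⁻¹ K⁻¹ for a diatomic ideal gas.
ΔS = 2.51 × [20.79 × ln(962/587) + 8.314 × ln(72.9/22.9)] = 49.9 J/K.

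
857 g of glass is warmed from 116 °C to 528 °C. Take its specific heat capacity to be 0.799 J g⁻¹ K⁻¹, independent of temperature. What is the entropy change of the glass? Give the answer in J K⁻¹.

In kelvin: T₁ = 389.15 K, T₂ = 801.15 K. ΔS = ∫dQ_rev/T = m c ln(T₂/T₁) = 857 × 0.799 × ln(801.15/389.15) = 494 J/K.

ΔS = 494 J/K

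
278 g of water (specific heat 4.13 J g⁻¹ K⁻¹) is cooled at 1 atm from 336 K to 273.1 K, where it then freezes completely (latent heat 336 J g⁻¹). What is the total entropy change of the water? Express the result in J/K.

Cooling step: ΔS₁ = m c ln(T_tr/T_i) = 278 × 4.13 × ln(273.1/336) = -238 J/K.
Phase change: ΔS₂ = −mL/T_tr = −278 × 336 / 273.1 = -342 J/K.
ΔS_total = (-238) + (-342) = -580 J/K.

ΔS = -580 J/K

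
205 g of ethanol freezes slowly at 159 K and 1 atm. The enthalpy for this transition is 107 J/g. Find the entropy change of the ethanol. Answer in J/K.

ΔS = -138 J/K

Heat released by the substance: Q = −mL = −205 × 107 = −21935 J.
At constant T, ΔS = Q_rev/T = −21935 / 159 = -138 J/K.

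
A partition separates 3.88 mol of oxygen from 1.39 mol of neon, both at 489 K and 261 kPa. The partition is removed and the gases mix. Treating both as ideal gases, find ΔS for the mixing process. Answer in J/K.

ΔS_mix = 25.3 J/K

Mole fractions: x_A = 3.88/5.27 = 0.736, x_B = 0.264.
ΔS_mix = −R(n_A ln x_A + n_B ln x_B) = −8.314 × (3.88 ln 0.736 + 1.39 ln 0.264) = 25.3 J/K.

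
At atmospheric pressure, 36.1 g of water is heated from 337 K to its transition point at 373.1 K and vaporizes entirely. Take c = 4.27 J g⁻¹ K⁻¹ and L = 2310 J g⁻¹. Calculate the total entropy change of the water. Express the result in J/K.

ΔS = 239 J/K

Warming step: ΔS₁ = m c ln(T_tr/T_i) = 36.1 × 4.27 × ln(373.1/337) = 15.69 J/K.
Phase change: ΔS₂ = +mL/T_tr = 36.1 × 2310 / 373.1 = 223.5 J/K.
ΔS_total = (15.69) + (223.5) = 239 J/K.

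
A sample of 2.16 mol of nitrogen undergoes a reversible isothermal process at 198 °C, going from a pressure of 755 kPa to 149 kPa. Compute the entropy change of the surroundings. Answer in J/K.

ΔS_surr = -29.1 J/K

For an isothermal ideal gas ΔS_gas = nR ln(P₁/P₂) = 2.16 × 8.314 × ln(755/149) = 29.1 J/K.
The process is reversible, so ΔS_surr = −ΔS_gas = -29.1 J/K and ΔS_universe = 0.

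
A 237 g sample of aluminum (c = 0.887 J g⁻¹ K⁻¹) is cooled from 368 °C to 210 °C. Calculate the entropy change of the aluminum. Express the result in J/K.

In kelvin: T₁ = 641.15 K, T₂ = 483.15 K. ΔS = ∫dQ_rev/T = m c ln(T₂/T₁) = 237 × 0.887 × ln(483.15/641.15) = -59.5 J/K.

ΔS = -59.5 J/K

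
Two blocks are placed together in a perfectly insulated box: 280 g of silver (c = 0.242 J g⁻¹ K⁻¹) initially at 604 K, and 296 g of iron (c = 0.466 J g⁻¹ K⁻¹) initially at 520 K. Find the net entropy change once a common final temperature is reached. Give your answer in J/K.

Energy balance: T_f = (m₁c₁T₁ + m₂c₂T₂)/(m₁c₁ + m₂c₂) = 547.67 K.
ΔS₁ = m₁c₁ ln(T_f/T₁) = 67.76 × ln(547.67/604) = -6.6337 J/K.
ΔS₂ = m₂c₂ ln(T_f/T₂) = 137.936 × ln(547.67/520) = 7.1515 J/K.
ΔS_total = -6.6337 + 7.1515 = 0.518 J/K.

ΔS_total = 0.518 J/K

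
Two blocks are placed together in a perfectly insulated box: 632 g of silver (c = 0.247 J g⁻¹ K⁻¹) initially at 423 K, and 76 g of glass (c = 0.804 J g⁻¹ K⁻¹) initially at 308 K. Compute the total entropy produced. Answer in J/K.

Energy balance: T_f = (m₁c₁T₁ + m₂c₂T₂)/(m₁c₁ + m₂c₂) = 390.65 K.
ΔS₁ = m₁c₁ ln(T_f/T₁) = 156.104 × ln(390.65/423) = -12.42 J/K.
ΔS₂ = m₂c₂ ln(T_f/T₂) = 61.104 × ln(390.65/308) = 14.52 J/K.
ΔS_total = -12.42 + 14.52 = 2.1 J/K.

ΔS_total = 2.1 J/K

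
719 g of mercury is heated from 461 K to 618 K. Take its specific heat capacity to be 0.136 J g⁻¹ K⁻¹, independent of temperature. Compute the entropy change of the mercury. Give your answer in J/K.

ΔS = ∫dQ_rev/T = m c ln(T₂/T₁) = 719 × 0.136 × ln(618/461) = 28.7 J/K.

ΔS = 28.7 J/K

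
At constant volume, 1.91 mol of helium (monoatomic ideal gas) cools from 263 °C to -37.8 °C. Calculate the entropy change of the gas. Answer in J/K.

In kelvin: T₁ = 536.15 K, T₂ = 235.35 K. At constant volume, ΔS = nC_V ln(T₂/T₁) with C_V = 3R/2 = 12.47 J mol⁻¹ K⁻¹.
ΔS = 1.91 × 12.47 × ln(235.35/536.15) = -19.6 J/K.

ΔS = -19.6 J/K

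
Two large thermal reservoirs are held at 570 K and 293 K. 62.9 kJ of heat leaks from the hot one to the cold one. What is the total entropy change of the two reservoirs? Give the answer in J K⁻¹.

ΔS_total = 104 J/K

ΔS_hot = −Q/T_H = −62900/570 = -110.4 J/K and ΔS_cold = +Q/T_C = 62900/293 = 214.7 J/K.
ΔS_total = -110.4 + 214.7 = 104 J/K, positive as the second law requires.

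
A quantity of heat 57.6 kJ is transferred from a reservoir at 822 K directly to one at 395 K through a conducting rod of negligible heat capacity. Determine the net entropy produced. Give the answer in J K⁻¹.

ΔS_total = 75.7 J/K

ΔS_hot = −Q/T_H = −57600/822 = -70.07 J/K and ΔS_cold = +Q/T_C = 57600/395 = 145.8 J/K.
ΔS_total = -70.07 + 145.8 = 75.7 J/K, positive as the second law requires.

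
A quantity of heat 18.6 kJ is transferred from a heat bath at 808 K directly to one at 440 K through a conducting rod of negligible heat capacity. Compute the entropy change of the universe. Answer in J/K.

ΔS_total = 19.3 J/K

ΔS_hot = −Q/T_H = −18600/808 = -23.02 J/K and ΔS_cold = +Q/T_C = 18600/440 = 42.27 J/K.
ΔS_total = -23.02 + 42.27 = 19.3 J/K, positive as the second law requires.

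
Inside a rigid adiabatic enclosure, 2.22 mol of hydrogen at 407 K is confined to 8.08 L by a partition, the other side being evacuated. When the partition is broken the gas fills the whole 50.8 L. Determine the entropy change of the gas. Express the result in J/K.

No heat is exchanged and no work is done, so the ideal-gas temperature stays constant.
Entropy is a state function; using a reversible isothermal path, ΔS_gas = nR ln(V₂/V₁) = 2.22 × 8.314 × ln(50.8/8.08) = 33.9 J/K.

ΔS_gas = 33.9 J/K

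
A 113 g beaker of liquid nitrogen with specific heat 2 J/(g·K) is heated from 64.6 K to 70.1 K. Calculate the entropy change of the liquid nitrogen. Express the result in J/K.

ΔS = ∫dQ_rev/T = m c ln(T₂/T₁) = 113 × 2 × ln(70.1/64.6) = 18.5 J/K.

ΔS = 18.5 J/K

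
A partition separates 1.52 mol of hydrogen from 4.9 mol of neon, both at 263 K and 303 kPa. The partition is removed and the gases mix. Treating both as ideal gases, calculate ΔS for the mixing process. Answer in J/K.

Mole fractions: x_A = 1.52/6.42 = 0.237, x_B = 0.763.
ΔS_mix = −R(n_A ln x_A + n_B ln x_B) = −8.314 × (1.52 ln 0.237 + 4.9 ln 0.763) = 29.2 J/K.

ΔS_mix = 29.2 J/K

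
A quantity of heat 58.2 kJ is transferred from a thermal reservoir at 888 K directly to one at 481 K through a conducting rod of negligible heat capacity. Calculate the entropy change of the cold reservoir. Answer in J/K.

ΔS_cold = 121 J/K

The cold reservoir gains heat Q, so ΔS_cold = +Q/T_C = 58200/481 = 121 J/K.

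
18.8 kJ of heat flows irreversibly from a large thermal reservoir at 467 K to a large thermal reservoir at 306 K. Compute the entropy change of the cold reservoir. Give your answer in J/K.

ΔS_cold = 61.4 J/K

The cold reservoir gains heat Q, so ΔS_cold = +Q/T_C = 18800/306 = 61.4 J/K.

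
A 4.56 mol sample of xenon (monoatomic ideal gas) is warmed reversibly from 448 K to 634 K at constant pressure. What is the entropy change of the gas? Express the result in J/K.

At constant pressure, ΔS = nC_p ln(T₂/T₁) with C_p = 5R/2 = 20.79 J mol⁻¹ K⁻¹.
ΔS = 4.56 × 20.79 × ln(634/448) = 32.9 J/K.

ΔS = 32.9 J/K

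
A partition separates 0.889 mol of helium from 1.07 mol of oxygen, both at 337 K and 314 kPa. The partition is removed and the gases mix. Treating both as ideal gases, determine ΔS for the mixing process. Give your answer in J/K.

Mole fractions: x_A = 0.889/1.96 = 0.454, x_B = 0.546.
ΔS_mix = −R(n_A ln x_A + n_B ln x_B) = −8.314 × (0.889 ln 0.454 + 1.07 ln 0.546) = 11.2 J/K.

ΔS_mix = 11.2 J/K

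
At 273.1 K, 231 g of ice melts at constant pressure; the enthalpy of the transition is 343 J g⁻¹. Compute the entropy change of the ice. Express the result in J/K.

Heat absorbed by the substance: Q = mL = 231 × 343 = 79233 J.
At constant T, ΔS = Q_rev/T = 79233 / 273.1 = 290 J/K.

ΔS = 290 J/K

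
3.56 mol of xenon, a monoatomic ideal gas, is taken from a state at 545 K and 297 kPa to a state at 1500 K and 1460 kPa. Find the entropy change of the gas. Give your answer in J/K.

ΔS = 27.8 J/K

ΔS = nC_p ln(T₂/T₁) − nR ln(P₂/P₁), with C_p = 5R/2 = 20.79 J mol⁻¹ K⁻¹ for a monoatomic ideal gas.
ΔS = 3.56 × [20.79 × ln(1500/545) − 8.314 × ln(1460/297)] = 27.8 J/K.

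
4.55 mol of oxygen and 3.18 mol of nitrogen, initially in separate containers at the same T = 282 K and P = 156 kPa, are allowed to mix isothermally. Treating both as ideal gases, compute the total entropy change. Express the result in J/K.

Mole fractions: x_A = 4.55/7.73 = 0.589, x_B = 0.411.
ΔS_mix = −R(n_A ln x_A + n_B ln x_B) = −8.314 × (4.55 ln 0.589 + 3.18 ln 0.411) = 43.5 J/K.

ΔS_mix = 43.5 J/K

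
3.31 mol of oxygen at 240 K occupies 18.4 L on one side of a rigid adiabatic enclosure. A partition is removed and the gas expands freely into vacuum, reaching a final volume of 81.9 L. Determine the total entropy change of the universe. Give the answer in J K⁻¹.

ΔS_universe = 41.1 J/K

No heat is exchanged and no work is done, so the ideal-gas temperature stays constant.
Entropy is a state function; using a reversible isothermal path, ΔS_gas = nR ln(V₂/V₁) = 3.31 × 8.314 × ln(81.9/18.4) = 41.1 J/K.
The insulated surroundings exchange no heat, so ΔS_surr = 0 and ΔS_universe = ΔS_gas.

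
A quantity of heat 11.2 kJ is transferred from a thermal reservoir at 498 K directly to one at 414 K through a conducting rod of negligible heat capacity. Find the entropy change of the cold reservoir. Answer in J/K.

ΔS_cold = 27.1 J/K

The cold reservoir gains heat Q, so ΔS_cold = +Q/T_C = 11200/414 = 27.1 J/K.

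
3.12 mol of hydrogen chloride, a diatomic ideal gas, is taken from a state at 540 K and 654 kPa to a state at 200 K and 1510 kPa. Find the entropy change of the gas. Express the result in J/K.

ΔS = -112 J/K

ΔS = nC_p ln(T₂/T₁) − nR ln(P₂/P₁), with C_p = 7R/2 = 29.1 J mol⁻¹ K⁻¹ for a diatomic ideal gas.
ΔS = 3.12 × [29.1 × ln(200/540) − 8.314 × ln(1510/654)] = -112 J/K.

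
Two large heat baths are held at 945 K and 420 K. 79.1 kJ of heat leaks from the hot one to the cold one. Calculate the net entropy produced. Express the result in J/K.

ΔS_hot = −Q/T_H = −79100/945 = -83.7 J/K and ΔS_cold = +Q/T_C = 79100/420 = 188.3 J/K.
ΔS_total = -83.7 + 188.3 = 105 J/K, positive as the second law requires.

ΔS_total = 105 J/K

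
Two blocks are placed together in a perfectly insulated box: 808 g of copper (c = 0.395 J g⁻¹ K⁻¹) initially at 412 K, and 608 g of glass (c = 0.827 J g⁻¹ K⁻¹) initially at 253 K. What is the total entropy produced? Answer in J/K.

ΔS_total = 23.8 J/K

Energy balance: T_f = (m₁c₁T₁ + m₂c₂T₂)/(m₁c₁ + m₂c₂) = 314.74 K.
ΔS₁ = m₁c₁ ln(T_f/T₁) = 319.16 × ln(314.74/412) = -85.95 J/K.
ΔS₂ = m₂c₂ ln(T_f/T₂) = 502.816 × ln(314.74/253) = 109.8 J/K.
ΔS_total = -85.95 + 109.8 = 23.8 J/K.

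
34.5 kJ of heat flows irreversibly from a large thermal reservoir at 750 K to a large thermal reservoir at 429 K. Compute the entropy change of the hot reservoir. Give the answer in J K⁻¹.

The hot reservoir loses heat Q, so ΔS_hot = −Q/T_H = −34500/750 = -46 J/K.

ΔS_hot = -46 J/K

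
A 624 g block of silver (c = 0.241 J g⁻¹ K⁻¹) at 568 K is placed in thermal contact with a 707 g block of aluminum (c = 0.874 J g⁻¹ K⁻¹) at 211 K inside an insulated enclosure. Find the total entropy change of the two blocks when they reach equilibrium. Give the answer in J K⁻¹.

ΔS_total = 70.9 J/K

Energy balance: T_f = (m₁c₁T₁ + m₂c₂T₂)/(m₁c₁ + m₂c₂) = 280.88 K.
ΔS₁ = m₁c₁ ln(T_f/T₁) = 150.384 × ln(280.88/568) = -105.9 J/K.
ΔS₂ = m₂c₂ ln(T_f/T₂) = 617.918 × ln(280.88/211) = 176.8 J/K.
ΔS_total = -105.9 + 176.8 = 70.9 J/K.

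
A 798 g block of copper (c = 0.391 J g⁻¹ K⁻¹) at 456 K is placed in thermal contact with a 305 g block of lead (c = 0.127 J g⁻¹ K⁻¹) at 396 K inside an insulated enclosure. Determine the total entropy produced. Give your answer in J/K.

Energy balance: T_f = (m₁c₁T₁ + m₂c₂T₂)/(m₁c₁ + m₂c₂) = 449.37 K.
ΔS₁ = m₁c₁ ln(T_f/T₁) = 312.018 × ln(449.37/456) = -4.567 J/K.
ΔS₂ = m₂c₂ ln(T_f/T₂) = 38.735 × ln(449.37/396) = 4.898 J/K.
ΔS_total = -4.567 + 4.898 = 0.331 J/K.

ΔS_total = 0.331 J/K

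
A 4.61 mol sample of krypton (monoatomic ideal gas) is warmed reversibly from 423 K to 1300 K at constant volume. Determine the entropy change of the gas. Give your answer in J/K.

ΔS = 64.5 J/K

At constant volume, ΔS = nC_V ln(T₂/T₁) with C_V = 3R/2 = 12.47 J mol⁻¹ K⁻¹.
ΔS = 4.61 × 12.47 × ln(1300/423) = 64.5 J/K.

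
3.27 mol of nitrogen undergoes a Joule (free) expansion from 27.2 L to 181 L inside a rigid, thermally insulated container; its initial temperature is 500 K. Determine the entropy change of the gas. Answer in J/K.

No heat is exchanged and no work is done, so the ideal-gas temperature stays constant.
Entropy is a state function; using a reversible isothermal path, ΔS_gas = nR ln(V₂/V₁) = 3.27 × 8.314 × ln(181/27.2) = 51.5 J/K.

ΔS_gas = 51.5 J/K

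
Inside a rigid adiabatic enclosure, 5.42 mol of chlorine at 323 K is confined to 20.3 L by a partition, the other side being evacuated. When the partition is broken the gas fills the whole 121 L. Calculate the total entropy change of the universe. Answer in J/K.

ΔS_universe = 80.4 J/K

For an ideal gas in free expansion Q = 0 and W = 0, so T is unchanged.
Entropy is a state function; using a reversible isothermal path, ΔS_gas = nR ln(V₂/V₁) = 5.42 × 8.314 × ln(121/20.3) = 80.4 J/K.
The insulated surroundings exchange no heat, so ΔS_surr = 0 and ΔS_universe = ΔS_gas.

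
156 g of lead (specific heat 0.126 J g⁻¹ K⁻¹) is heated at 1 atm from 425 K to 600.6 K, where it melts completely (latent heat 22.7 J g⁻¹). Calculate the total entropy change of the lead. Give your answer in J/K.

Warming step: ΔS₁ = m c ln(T_tr/T_i) = 156 × 0.126 × ln(600.6/425) = 6.798 J/K.
Phase change: ΔS₂ = +mL/T_tr = 156 × 22.7 / 600.6 = 5.896 J/K.
ΔS_total = (6.798) + (5.896) = 12.7 J/K.

ΔS = 12.7 J/K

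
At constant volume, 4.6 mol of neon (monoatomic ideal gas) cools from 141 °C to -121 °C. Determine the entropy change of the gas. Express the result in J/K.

In kelvin: T₁ = 414.15 K, T₂ = 152.15 K. At constant volume, ΔS = nC_V ln(T₂/T₁) with C_V = 3R/2 = 12.47 J mol⁻¹ K⁻¹.
ΔS = 4.6 × 12.47 × ln(152.15/414.15) = -57.4 J/K.

ΔS = -57.4 J/K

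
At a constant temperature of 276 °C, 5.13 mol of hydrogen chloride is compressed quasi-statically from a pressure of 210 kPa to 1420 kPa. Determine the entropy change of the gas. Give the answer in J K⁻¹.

For an isothermal ideal gas ΔS_gas = nR ln(P₁/P₂) = 5.13 × 8.314 × ln(210/1420) = -81.5 J/K.

ΔS_gas = -81.5 J/K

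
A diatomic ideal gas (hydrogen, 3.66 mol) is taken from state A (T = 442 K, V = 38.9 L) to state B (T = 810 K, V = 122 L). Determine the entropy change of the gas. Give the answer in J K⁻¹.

ΔS = 80.9 J/K

Entropy is a state function: ΔS = nC_V ln(T₂/T₁) + nR ln(V₂/V₁), with C_V = 5R/2 = 20.79 J mol⁻¹ K⁻¹ for a diatomic ideal gas.
ΔS = 3.66 × [20.79 × ln(810/442) + 8.314 × ln(122/38.9)] = 80.9 J/K.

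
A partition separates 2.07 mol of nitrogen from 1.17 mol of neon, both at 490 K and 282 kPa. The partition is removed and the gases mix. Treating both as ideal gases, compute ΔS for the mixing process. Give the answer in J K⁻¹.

Mole fractions: x_A = 2.07/3.24 = 0.639, x_B = 0.361.
ΔS_mix = −R(n_A ln x_A + n_B ln x_B) = −8.314 × (2.07 ln 0.639 + 1.17 ln 0.361) = 17.6 J/K.

ΔS_mix = 17.6 J/K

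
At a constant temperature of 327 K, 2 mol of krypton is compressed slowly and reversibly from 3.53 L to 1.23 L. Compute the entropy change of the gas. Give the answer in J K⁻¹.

For an isothermal ideal gas ΔS_gas = nR ln(V₂/V₁) = 2 × 8.314 × ln(1.23/3.53) = -17.5 J/K.

ΔS_gas = -17.5 J/K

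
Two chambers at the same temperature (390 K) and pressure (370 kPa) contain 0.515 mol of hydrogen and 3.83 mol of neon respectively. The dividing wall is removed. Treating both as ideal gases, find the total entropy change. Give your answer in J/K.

ΔS_mix = 13.1 J/K

Mole fractions: x_A = 0.515/4.34 = 0.119, x_B = 0.881.
ΔS_mix = −R(n_A ln x_A + n_B ln x_B) = −8.314 × (0.515 ln 0.119 + 3.83 ln 0.881) = 13.1 J/K.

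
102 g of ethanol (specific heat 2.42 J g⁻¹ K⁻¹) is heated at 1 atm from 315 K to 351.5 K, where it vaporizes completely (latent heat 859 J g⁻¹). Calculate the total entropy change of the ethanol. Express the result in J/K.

Warming step: ΔS₁ = m c ln(T_tr/T_i) = 102 × 2.42 × ln(351.5/315) = 27.06 J/K.
Phase change: ΔS₂ = +mL/T_tr = 102 × 859 / 351.5 = 249.3 J/K.
ΔS_total = (27.06) + (249.3) = 276 J/K.

ΔS = 276 J/K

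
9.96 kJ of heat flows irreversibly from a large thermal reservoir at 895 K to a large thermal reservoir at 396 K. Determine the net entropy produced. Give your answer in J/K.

ΔS_total = 14 J/K

ΔS_hot = −Q/T_H = −9960/895 = -11.13 J/K and ΔS_cold = +Q/T_C = 9960/396 = 25.15 J/K.
ΔS_total = -11.13 + 25.15 = 14 J/K, positive as the second law requires.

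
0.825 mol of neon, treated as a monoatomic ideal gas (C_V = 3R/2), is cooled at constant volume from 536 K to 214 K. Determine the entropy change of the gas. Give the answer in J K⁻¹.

ΔS = -9.45 J/K

At constant volume, ΔS = nC_V ln(T₂/T₁) with C_V = 3R/2 = 12.47 J mol⁻¹ K⁻¹.
ΔS = 0.825 × 12.47 × ln(214/536) = -9.45 J/K.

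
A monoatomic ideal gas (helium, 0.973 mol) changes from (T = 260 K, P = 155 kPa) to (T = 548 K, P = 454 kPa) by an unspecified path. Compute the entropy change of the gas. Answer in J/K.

ΔS = nC_p ln(T₂/T₁) − nR ln(P₂/P₁), with C_p = 5R/2 = 20.79 J mol⁻¹ K⁻¹ for a monoatomic ideal gas.
ΔS = 0.973 × [20.79 × ln(548/260) − 8.314 × ln(454/155)] = 6.39 J/K.

ΔS = 6.39 J/K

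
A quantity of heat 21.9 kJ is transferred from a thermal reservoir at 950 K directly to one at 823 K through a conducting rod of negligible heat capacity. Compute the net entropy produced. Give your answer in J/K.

ΔS_total = 3.56 J/K

ΔS_hot = −Q/T_H = −21900/950 = -23.05 J/K and ΔS_cold = +Q/T_C = 21900/823 = 26.61 J/K.
ΔS_total = -23.05 + 26.61 = 3.56 J/K, positive as the second law requires.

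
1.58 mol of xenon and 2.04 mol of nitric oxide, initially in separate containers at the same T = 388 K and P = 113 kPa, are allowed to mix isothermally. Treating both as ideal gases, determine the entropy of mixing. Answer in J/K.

Mole fractions: x_A = 1.58/3.62 = 0.436, x_B = 0.564.
ΔS_mix = −R(n_A ln x_A + n_B ln x_B) = −8.314 × (1.58 ln 0.436 + 2.04 ln 0.564) = 20.6 J/K.

ΔS_mix = 20.6 J/K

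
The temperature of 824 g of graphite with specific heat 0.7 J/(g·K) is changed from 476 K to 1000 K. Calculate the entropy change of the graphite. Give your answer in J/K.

ΔS = ∫dQ_rev/T = m c ln(T₂/T₁) = 824 × 0.7 × ln(1000/476) = 428 J/K.

ΔS = 428 J/K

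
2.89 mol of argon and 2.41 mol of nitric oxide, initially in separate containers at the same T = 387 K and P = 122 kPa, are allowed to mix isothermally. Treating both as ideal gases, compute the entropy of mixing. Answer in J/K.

Mole fractions: x_A = 2.89/5.3 = 0.545, x_B = 0.455.
ΔS_mix = −R(n_A ln x_A + n_B ln x_B) = −8.314 × (2.89 ln 0.545 + 2.41 ln 0.455) = 30.4 J/K.

ΔS_mix = 30.4 J/K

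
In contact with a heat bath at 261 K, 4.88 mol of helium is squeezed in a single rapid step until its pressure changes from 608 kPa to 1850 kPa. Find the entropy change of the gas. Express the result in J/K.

Entropy is a state function, so ΔS_gas depends only on the end states.
For an isothermal ideal gas ΔS_gas = nR ln(P₁/P₂) = 4.88 × 8.314 × ln(608/1850) = -45.1 J/K.

ΔS_gas = -45.1 J/K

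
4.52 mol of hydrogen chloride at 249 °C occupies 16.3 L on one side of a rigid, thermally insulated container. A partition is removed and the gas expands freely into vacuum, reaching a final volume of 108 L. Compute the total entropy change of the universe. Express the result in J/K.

ΔS_universe = 71.1 J/K

For an ideal gas in free expansion Q = 0 and W = 0, so T is unchanged.
Entropy is a state function; using a reversible isothermal path, ΔS_gas = nR ln(V₂/V₁) = 4.52 × 8.314 × ln(108/16.3) = 71.1 J/K.
The insulated surroundings exchange no heat, so ΔS_surr = 0 and ΔS_universe = ΔS_gas.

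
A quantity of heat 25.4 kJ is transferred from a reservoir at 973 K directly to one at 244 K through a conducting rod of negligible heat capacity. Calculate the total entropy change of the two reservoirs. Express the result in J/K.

ΔS_hot = −Q/T_H = −25400/973 = -26.1 J/K and ΔS_cold = +Q/T_C = 25400/244 = 104.1 J/K.
ΔS_total = -26.1 + 104.1 = 78 J/K, positive as the second law requires.

ΔS_total = 78 J/K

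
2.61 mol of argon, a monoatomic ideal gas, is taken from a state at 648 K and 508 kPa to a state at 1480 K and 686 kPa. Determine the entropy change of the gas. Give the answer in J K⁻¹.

ΔS = 38.3 J/K

ΔS = nC_p ln(T₂/T₁) − nR ln(P₂/P₁), with C_p = 5R/2 = 20.79 J mol⁻¹ K⁻¹ for a monoatomic ideal gas.
ΔS = 2.61 × [20.79 × ln(1480/648) − 8.314 × ln(686/508)] = 38.3 J/K.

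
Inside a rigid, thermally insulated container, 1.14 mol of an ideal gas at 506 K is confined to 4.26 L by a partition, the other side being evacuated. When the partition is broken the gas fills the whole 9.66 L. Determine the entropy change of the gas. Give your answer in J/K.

ΔS_gas = 7.76 J/K

For an ideal gas in free expansion Q = 0 and W = 0, so T is unchanged.
Entropy is a state function; using a reversible isothermal path, ΔS_gas = nR ln(V₂/V₁) = 1.14 × 8.314 × ln(9.66/4.26) = 7.76 J/K.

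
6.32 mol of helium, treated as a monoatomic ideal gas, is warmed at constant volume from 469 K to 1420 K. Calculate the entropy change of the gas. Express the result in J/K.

ΔS = 87.3 J/K

At constant volume, ΔS = nC_V ln(T₂/T₁) with C_V = 3R/2 = 12.47 J mol⁻¹ K⁻¹.
ΔS = 6.32 × 12.47 × ln(1420/469) = 87.3 J/K.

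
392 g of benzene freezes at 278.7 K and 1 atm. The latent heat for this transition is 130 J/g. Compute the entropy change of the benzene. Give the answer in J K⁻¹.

Heat released by the substance: Q = −mL = −392 × 130 = −50960 J.
At constant T, ΔS = Q_rev/T = −50960 / 278.7 = -183 J/K.

ΔS = -183 J/K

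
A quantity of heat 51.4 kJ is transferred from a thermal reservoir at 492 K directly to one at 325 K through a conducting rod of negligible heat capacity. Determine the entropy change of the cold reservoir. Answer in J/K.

The cold reservoir gains heat Q, so ΔS_cold = +Q/T_C = 51400/325 = 158 J/K.

ΔS_cold = 158 J/K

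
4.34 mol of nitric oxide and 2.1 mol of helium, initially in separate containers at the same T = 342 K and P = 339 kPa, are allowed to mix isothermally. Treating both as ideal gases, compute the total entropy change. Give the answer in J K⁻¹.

ΔS_mix = 33.8 J/K

Mole fractions: x_A = 4.34/6.44 = 0.674, x_B = 0.326.
ΔS_mix = −R(n_A ln x_A + n_B ln x_B) = −8.314 × (4.34 ln 0.674 + 2.1 ln 0.326) = 33.8 J/K.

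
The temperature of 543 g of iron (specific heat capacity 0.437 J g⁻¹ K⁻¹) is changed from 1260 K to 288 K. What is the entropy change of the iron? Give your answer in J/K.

ΔS = -350 J/K

ΔS = ∫dQ_rev/T = m c ln(T₂/T₁) = 543 × 0.437 × ln(288/1260) = -350 J/K.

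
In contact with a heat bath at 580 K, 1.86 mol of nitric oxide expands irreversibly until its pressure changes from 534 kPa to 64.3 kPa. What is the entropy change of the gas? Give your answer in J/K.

Entropy is a state function, so ΔS_gas depends only on the end states.
For an isothermal ideal gas ΔS_gas = nR ln(P₁/P₂) = 1.86 × 8.314 × ln(534/64.3) = 32.7 J/K.

ΔS_gas = 32.7 J/K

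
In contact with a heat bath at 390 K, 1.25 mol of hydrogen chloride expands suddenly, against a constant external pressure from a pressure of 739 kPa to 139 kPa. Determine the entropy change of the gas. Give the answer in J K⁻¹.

Entropy is a state function, so ΔS_gas depends only on the end states.
For an isothermal ideal gas ΔS_gas = nR ln(P₁/P₂) = 1.25 × 8.314 × ln(739/139) = 17.4 J/K.

ΔS_gas = 17.4 J/K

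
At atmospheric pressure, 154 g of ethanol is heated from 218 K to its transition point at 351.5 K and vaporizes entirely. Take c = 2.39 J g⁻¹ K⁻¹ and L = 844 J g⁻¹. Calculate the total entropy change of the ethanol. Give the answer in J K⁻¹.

ΔS = 546 J/K

Warming step: ΔS₁ = m c ln(T_tr/T_i) = 154 × 2.39 × ln(351.5/218) = 175.8 J/K.
Phase change: ΔS₂ = +mL/T_tr = 154 × 844 / 351.5 = 369.8 J/K.
ΔS_total = (175.8) + (369.8) = 546 J/K.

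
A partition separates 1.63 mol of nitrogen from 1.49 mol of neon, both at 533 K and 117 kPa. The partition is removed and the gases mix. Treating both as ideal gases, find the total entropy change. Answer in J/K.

Mole fractions: x_A = 1.63/3.12 = 0.522, x_B = 0.478.
ΔS_mix = −R(n_A ln x_A + n_B ln x_B) = −8.314 × (1.63 ln 0.522 + 1.49 ln 0.478) = 18 J/K.

ΔS_mix = 18 J/K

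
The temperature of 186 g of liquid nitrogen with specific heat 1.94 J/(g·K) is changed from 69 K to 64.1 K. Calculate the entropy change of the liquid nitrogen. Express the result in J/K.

ΔS = -26.6 J/K

ΔS = ∫dQ_rev/T = m c ln(T₂/T₁) = 186 × 1.94 × ln(64.1/69) = -26.6 J/K.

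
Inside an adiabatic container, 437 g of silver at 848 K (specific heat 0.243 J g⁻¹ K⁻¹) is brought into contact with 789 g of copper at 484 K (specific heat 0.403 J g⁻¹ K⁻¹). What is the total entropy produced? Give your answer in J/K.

Energy balance: T_f = (m₁c₁T₁ + m₂c₂T₂)/(m₁c₁ + m₂c₂) = 575.13 K.
ΔS₁ = m₁c₁ ln(T_f/T₁) = 106.191 × ln(575.13/848) = -41.23 J/K.
ΔS₂ = m₂c₂ ln(T_f/T₂) = 317.967 × ln(575.13/484) = 54.85 J/K.
ΔS_total = -41.23 + 54.85 = 13.6 J/K.

ΔS_total = 13.6 J/K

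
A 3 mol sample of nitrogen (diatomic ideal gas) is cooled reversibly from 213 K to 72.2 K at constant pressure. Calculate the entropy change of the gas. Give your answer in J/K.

At constant pressure, ΔS = nC_p ln(T₂/T₁) with C_p = 7R/2 = 29.1 J mol⁻¹ K⁻¹.
ΔS = 3 × 29.1 × ln(72.2/213) = -94.4 J/K.

ΔS = -94.4 J/K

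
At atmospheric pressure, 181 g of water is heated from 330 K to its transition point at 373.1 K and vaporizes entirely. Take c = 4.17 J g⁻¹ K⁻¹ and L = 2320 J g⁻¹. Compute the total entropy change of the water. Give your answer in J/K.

ΔS = 1220 J/K

Warming step: ΔS₁ = m c ln(T_tr/T_i) = 181 × 4.17 × ln(373.1/330) = 92.65 J/K.
Phase change: ΔS₂ = +mL/T_tr = 181 × 2320 / 373.1 = 1125 J/K.
ΔS_total = (92.65) + (1125) = 1220 J/K.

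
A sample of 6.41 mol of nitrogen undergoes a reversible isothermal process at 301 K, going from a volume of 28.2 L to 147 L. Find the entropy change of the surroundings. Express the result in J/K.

ΔS_surr = -88 J/K

For an isothermal ideal gas ΔS_gas = nR ln(V₂/V₁) = 6.41 × 8.314 × ln(147/28.2) = 88 J/K.
The process is reversible, so ΔS_surr = −ΔS_gas = -88 J/K and ΔS_universe = 0.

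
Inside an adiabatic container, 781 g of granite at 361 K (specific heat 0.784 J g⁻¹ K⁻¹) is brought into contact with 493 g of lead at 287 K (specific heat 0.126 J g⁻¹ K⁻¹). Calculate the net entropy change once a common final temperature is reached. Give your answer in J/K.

ΔS_total = 1.39 J/K

Energy balance: T_f = (m₁c₁T₁ + m₂c₂T₂)/(m₁c₁ + m₂c₂) = 354.18 K.
ΔS₁ = m₁c₁ ln(T_f/T₁) = 612.304 × ln(354.18/361) = -11.671 J/K.
ΔS₂ = m₂c₂ ln(T_f/T₂) = 62.118 × ln(354.18/287) = 13.0656 J/K.
ΔS_total = -11.671 + 13.0656 = 1.39 J/K.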